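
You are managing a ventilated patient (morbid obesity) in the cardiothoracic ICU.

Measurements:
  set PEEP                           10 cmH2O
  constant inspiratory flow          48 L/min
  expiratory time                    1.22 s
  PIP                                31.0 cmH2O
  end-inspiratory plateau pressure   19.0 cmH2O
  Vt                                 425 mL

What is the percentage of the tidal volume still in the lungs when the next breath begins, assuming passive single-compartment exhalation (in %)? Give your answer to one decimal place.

17.9

Flow: 48 L/min ÷ 60 = 0.8 L/s.
R = (PIP − Pplat)/V̇ = (31.0 − 19.0) / 0.8 = 12.0/0.8 = 15.0 cmH2O·s/L.
C = Vt/(Pplat − PEEP) = 425.0 / (19.0 − 10) = 425.0/9.0 = 47.222 mL/cmH2O.
τ = R × C = 15.0 × 0.04722 L/cmH2O = 0.7083 s.
Fraction remaining at end-expiration = e^(−Te/τ) = e^(−1.22/0.7083) = 0.1786 → 17.86%.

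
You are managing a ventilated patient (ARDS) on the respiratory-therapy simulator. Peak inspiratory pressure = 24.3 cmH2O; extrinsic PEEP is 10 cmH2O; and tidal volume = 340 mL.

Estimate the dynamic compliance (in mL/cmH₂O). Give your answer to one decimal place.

23.8

Dynamic compliance = Vt / (PIP − PEEP) = 340 / (24.3 − 10) = 340 / 14.3 = 23.776 mL/cmH2O.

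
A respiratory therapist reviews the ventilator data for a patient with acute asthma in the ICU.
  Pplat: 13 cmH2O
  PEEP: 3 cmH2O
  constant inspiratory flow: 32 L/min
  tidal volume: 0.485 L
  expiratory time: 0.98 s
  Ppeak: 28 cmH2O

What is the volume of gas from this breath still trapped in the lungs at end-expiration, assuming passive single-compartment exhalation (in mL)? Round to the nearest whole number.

236

Flow: 32 L/min ÷ 60 = 0.5333 L/s.
R = (PIP − Pplat)/V̇ = (28 − 13) / 0.5333 = 15.0/0.5333 = 28.127 cmH2O·s/L.
C = Vt/(Pplat − PEEP) = 485.0 / (13 − 3) = 485.0/10.0 = 48.5 mL/cmH2O.
τ = R × C = 28.127 × 0.0485 L/cmH2O = 1.364 s.
Fraction remaining = e^(−Te/τ) = e^(−0.98/1.364) = 0.4875.
Trapped volume = 485.0 × 0.4875 = 236.44 mL.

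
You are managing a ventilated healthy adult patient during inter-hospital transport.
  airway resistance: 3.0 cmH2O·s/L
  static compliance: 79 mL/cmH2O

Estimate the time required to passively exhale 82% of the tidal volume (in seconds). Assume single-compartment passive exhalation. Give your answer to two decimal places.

0.41

τ = R × C = 3.0 × 79 mL/cmH2O = 3.0 × 0.079 L/cmH2O = 0.237 s.
Exhaled fraction f = 1 − e^(−t/τ) → t = −τ·ln(1 − f) = −0.237·ln(0.18) = 0.4064 s.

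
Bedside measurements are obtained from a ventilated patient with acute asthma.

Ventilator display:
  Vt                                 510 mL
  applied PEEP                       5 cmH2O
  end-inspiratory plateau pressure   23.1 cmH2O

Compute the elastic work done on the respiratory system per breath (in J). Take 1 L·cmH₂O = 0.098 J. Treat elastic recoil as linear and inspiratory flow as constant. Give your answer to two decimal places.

0.45

Elastic work ≈ ½ × (Pplat − PEEP) × Vt = 0.5 × (23.1 − 5) × 0.510 L = 0.5 × 18.1 × 0.510 = 4.616 L·cmH2O.
× 0.098 J/(L·cmH2O) → 0.4524 J.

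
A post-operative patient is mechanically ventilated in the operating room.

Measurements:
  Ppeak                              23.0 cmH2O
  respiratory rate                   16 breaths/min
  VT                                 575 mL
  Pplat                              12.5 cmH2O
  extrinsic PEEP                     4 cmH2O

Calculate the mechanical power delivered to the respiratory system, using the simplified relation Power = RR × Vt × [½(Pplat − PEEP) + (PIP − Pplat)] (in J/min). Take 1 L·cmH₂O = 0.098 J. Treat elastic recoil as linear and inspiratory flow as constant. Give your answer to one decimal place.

Per-breath work = Vt × [½(Pplat−PEEP) + (PIP−Pplat)] = 0.575 × [0.5×8.5 + 10.5] = 0.575 × 14.75 = 8.481 L·cmH2O.
Power = 16 × 8.481 = 135.7 L·cmH2O/min.
× 0.098 J/(L·cmH2O) → 13.299 J/min.

13.3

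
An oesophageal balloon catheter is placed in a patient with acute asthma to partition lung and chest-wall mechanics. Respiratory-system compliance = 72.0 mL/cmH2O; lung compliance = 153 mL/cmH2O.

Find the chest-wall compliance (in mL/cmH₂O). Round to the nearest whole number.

1/Ccw = 1/Crs − 1/CL.
1/Ccw = 1/72.0 − 1/153 = 0.007353.
Ccw = 136.0 mL/cmH2O.

136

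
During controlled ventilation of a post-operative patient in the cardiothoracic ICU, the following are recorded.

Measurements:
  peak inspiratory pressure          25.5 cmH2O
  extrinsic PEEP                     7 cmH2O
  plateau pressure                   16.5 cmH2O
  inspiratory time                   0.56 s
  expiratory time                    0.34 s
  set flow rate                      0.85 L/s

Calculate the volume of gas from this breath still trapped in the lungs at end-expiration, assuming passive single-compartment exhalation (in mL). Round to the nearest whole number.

251

Vt = flow × Ti = 0.85 L/s × 0.56 s × 1000 mL/L = 476.0 mL.
R = (PIP − Pplat)/V̇ = (25.5 − 16.5) / 0.85 = 9.0/0.85 = 10.588 cmH2O·s/L.
C = Vt/(Pplat − PEEP) = 476.0 / (16.5 − 7) = 476.0/9.5 = 50.105 mL/cmH2O.
τ = R × C = 10.588 × 0.05011 L/cmH2O = 0.5306 s.
Fraction remaining = e^(−Te/τ) = e^(−0.34/0.5306) = 0.5269.
Trapped volume = 476.0 × 0.5269 = 250.8 mL.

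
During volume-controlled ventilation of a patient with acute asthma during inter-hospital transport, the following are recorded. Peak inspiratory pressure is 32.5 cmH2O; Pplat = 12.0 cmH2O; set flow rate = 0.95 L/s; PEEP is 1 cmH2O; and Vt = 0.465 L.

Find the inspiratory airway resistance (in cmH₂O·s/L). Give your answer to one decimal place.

21.6

Raw = (PIP − Pplat) / flow = (32.5 − 12.0) / 0.95 = 20.5 / 0.95 = 21.579 cmH2O·s/L.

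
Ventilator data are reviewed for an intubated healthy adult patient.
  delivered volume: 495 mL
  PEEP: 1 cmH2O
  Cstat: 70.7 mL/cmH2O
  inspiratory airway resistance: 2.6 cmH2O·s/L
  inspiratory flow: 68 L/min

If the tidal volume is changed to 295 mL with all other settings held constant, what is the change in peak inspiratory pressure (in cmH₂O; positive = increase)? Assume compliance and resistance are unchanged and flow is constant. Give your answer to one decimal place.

-2.8

PIP = Vt/C + R·V̇ + PEEP (constant-flow equation of motion).
Only the elastic term changes: ΔPIP = ΔVt / C = (295 − 495) / 70.7 = -2.829 cmH2O.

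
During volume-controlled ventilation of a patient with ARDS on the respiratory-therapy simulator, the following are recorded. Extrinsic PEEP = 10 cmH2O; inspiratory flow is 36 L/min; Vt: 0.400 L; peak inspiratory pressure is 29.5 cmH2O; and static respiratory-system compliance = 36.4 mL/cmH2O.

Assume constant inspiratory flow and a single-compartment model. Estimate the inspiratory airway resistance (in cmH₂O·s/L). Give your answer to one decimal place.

14.2

Flow: 36 L/min ÷ 60 = 0.6 L/s.
Equation of motion (constant flow): PIP = Vt/C + R·V̇ + PEEP.
R·V̇ = PIP − Vt/C − PEEP = 29.5 − 400/36.4 − 10 = 29.5 − 10.989 − 10 = 8.511 cmH2O.
R = 8.511 / 0.6 = 14.185 cmH2O·s/L.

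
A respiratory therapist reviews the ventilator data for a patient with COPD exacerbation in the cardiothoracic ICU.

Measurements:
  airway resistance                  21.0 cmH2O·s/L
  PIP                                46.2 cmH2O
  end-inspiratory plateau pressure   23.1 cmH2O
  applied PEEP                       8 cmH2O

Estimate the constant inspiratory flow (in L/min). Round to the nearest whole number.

flow = (PIP − Pplat) / Raw = (46.2 − 23.1) / 21.0 = 1.1 L/s × 60 = 66.0 L/min.

66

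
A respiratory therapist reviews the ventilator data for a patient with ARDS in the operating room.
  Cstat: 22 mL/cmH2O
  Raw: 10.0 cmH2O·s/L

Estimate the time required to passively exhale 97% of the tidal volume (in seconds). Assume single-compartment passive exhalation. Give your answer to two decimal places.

τ = R × C = 10.0 × 22 mL/cmH2O = 10.0 × 0.022 L/cmH2O = 0.22 s.
Exhaled fraction f = 1 − e^(−t/τ) → t = −τ·ln(1 − f) = −0.22·ln(0.03) = 0.7714 s.

0.77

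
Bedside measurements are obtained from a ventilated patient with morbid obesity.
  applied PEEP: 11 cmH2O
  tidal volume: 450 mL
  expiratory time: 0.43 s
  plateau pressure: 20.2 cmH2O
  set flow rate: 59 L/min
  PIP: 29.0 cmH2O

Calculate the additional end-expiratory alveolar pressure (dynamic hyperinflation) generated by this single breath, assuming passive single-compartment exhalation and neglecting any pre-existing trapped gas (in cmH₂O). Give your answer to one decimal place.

3.4

Flow: 59 L/min ÷ 60 = 0.9833 L/s.
R = (PIP − Pplat)/V̇ = (29.0 − 20.2) / 0.9833 = 8.8/0.9833 = 8.949 cmH2O·s/L.
C = Vt/(Pplat − PEEP) = 450.0 / (20.2 − 11) = 450.0/9.2 = 48.913 mL/cmH2O.
τ = R × C = 8.949 × 0.04891 L/cmH2O = 0.4377 s.
Fraction remaining = e^(−Te/τ) = e^(−0.43/0.4377) = 0.3744; trapped volume = 450.0 × 0.3744 = 168.48 mL.
Additional alveolar pressure from trapping ≈ V_trapped / C = 168.48 / 48.913 = 3.444 cmH2O.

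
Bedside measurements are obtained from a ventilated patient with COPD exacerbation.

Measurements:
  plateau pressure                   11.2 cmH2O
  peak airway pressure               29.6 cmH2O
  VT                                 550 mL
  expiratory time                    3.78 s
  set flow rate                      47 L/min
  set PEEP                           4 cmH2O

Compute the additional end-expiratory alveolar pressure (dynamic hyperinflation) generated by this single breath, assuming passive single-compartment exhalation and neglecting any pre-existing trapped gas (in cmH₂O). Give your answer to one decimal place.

0.9

Flow: 47 L/min ÷ 60 = 0.7833 L/s.
R = (PIP − Pplat)/V̇ = (29.6 − 11.2) / 0.7833 = 18.4/0.7833 = 23.49 cmH2O·s/L.
C = Vt/(Pplat − PEEP) = 550.0 / (11.2 − 4) = 550.0/7.2 = 76.389 mL/cmH2O.
τ = R × C = 23.49 × 0.07639 L/cmH2O = 1.794 s.
Fraction remaining = e^(−Te/τ) = e^(−3.78/1.794) = 0.1216; trapped volume = 550.0 × 0.1216 = 66.88 mL.
Additional alveolar pressure from trapping ≈ V_trapped / C = 66.88 / 76.389 = 0.8755 cmH2O.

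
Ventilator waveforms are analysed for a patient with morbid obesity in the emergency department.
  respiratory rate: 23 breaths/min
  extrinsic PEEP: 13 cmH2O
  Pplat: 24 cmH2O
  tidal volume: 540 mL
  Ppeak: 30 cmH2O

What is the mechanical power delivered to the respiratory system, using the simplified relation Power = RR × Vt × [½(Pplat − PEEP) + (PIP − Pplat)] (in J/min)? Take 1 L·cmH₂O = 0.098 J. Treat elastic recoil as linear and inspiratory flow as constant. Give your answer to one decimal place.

14.0

Per-breath work = Vt × [½(Pplat−PEEP) + (PIP−Pplat)] = 0.540 × [0.5×11.0 + 6.0] = 0.540 × 11.5 = 6.21 L·cmH2O.
Power = 23 × 6.21 = 142.83 L·cmH2O/min.
× 0.098 J/(L·cmH2O) → 13.997 J/min.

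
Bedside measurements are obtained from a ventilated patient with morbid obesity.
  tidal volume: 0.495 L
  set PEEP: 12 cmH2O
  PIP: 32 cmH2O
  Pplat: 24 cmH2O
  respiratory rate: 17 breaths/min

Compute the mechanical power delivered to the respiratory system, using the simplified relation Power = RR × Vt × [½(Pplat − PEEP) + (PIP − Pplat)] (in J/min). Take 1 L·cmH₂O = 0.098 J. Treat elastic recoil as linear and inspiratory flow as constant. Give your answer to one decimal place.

Per-breath work = Vt × [½(Pplat−PEEP) + (PIP−Pplat)] = 0.495 × [0.5×12.0 + 8.0] = 0.495 × 14.0 = 6.93 L·cmH2O.
Power = 17 × 6.93 = 117.81 L·cmH2O/min.
× 0.098 J/(L·cmH2O) → 11.545 J/min.

11.5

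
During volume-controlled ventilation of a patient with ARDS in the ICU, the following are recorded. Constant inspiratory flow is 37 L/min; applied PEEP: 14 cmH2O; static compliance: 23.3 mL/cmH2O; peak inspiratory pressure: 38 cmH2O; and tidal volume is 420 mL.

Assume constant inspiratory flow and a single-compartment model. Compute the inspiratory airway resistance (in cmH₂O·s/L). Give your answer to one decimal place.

Flow: 37 L/min ÷ 60 = 0.6167 L/s.
Equation of motion (constant flow): PIP = Vt/C + R·V̇ + PEEP.
R·V̇ = PIP − Vt/C − PEEP = 38 − 420/23.3 − 14 = 38 − 18.026 − 14 = 5.974 cmH2O.
R = 5.974 / 0.6167 = 9.687 cmH2O·s/L.

9.7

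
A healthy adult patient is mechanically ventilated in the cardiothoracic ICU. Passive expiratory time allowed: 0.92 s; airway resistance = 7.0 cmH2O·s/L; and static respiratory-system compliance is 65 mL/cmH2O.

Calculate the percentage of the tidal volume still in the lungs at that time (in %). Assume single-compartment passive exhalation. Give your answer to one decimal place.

13.2

τ = R × C = 7.0 × 65 mL/cmH2O = 7.0 × 0.065 L/cmH2O = 0.455 s.
Passive exhalation: V(t)/V₀ = e^(−t/τ) = e^(−0.92/0.455) = 0.1324.
Fraction remaining = 0.1324 → 13.24%.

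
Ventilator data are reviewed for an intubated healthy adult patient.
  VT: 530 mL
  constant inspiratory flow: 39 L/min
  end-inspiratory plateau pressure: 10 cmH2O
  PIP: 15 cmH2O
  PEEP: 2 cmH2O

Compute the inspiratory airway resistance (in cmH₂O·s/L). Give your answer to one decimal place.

Flow: 39 L/min ÷ 60 = 0.65 L/s.
Raw = (PIP − Pplat) / flow = (15 − 10) / 0.65 = 5.0 / 0.65 = 7.692 cmH2O·s/L.

7.7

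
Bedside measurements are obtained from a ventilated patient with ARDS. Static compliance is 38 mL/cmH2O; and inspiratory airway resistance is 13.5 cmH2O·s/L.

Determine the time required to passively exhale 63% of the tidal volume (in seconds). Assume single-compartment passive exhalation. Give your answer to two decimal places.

0.51

τ = R × C = 13.5 × 38 mL/cmH2O = 13.5 × 0.038 L/cmH2O = 0.513 s.
Exhaled fraction f = 1 − e^(−t/τ) → t = −τ·ln(1 − f) = −0.513·ln(0.37) = 0.5101 s.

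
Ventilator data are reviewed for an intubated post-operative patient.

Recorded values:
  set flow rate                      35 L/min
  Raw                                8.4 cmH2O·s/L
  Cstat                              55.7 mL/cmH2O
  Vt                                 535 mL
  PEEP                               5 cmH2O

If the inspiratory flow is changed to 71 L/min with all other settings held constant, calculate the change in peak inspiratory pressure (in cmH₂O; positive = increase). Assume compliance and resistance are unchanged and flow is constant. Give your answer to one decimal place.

5.0

Flow: 35 L/min ÷ 60 = 0.5833 L/s.
New flow: 71 L/min ÷ 60 = 1.1833 L/s.
PIP = Vt/C + R·V̇ + PEEP (constant-flow equation of motion).
Only the resistive term changes: ΔPIP = R × ΔV̇ = 8.4 × (1.1833 − 0.5833) = 8.4 × 0.6 = 5.04 cmH2O.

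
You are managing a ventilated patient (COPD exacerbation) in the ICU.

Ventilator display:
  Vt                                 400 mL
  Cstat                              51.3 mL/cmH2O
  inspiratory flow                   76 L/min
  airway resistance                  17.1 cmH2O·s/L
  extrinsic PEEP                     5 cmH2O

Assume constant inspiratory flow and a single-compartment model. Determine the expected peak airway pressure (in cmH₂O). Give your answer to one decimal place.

Flow: 76 L/min ÷ 60 = 1.2667 L/s.
Equation of motion (constant flow): PIP = Vt/C + R·V̇ + PEEP.
PIP = 400/51.3 + 17.1×1.2667 + 5 = 7.797 + 21.661 + 5 = 34.458 cmH2O.

34.5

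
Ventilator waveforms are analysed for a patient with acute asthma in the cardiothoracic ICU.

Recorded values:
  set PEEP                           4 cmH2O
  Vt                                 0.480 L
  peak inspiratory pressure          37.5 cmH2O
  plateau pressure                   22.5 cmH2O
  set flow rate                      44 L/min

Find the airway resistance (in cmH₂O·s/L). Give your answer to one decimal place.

Flow: 44 L/min ÷ 60 = 0.7333 L/s.
Raw = (PIP − Pplat) / flow = (37.5 − 22.5) / 0.7333 = 15.0 / 0.7333 = 20.455 cmH2O·s/L.

20.5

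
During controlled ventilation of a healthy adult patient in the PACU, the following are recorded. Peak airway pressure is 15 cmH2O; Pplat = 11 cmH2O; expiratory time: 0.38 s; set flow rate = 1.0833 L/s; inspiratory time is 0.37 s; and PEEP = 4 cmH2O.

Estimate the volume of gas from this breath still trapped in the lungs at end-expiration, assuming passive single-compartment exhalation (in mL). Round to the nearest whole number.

66

Vt = flow × Ti = 1.0833 L/s × 0.37 s × 1000 mL/L = 400.82 mL.
R = (PIP − Pplat)/V̇ = (15 − 11) / 1.0833 = 4.0/1.0833 = 3.692 cmH2O·s/L.
C = Vt/(Pplat − PEEP) = 400.82 / (11 − 4) = 400.82/7.0 = 57.26 mL/cmH2O.
τ = R × C = 3.692 × 0.05726 L/cmH2O = 0.2114 s.
Fraction remaining = e^(−Te/τ) = e^(−0.38/0.2114) = 0.1657.
Trapped volume = 400.82 × 0.1657 = 66.416 mL.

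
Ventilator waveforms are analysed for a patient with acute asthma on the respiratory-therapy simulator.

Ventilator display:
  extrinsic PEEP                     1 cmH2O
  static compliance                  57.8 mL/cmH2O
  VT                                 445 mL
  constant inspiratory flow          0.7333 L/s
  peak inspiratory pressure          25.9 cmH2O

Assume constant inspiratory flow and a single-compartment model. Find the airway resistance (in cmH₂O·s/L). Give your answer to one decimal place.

Equation of motion (constant flow): PIP = Vt/C + R·V̇ + PEEP.
R·V̇ = PIP − Vt/C − PEEP = 25.9 − 445/57.8 − 1 = 25.9 − 7.699 − 1 = 17.201 cmH2O.
R = 17.201 / 0.7333 = 23.457 cmH2O·s/L.

23.5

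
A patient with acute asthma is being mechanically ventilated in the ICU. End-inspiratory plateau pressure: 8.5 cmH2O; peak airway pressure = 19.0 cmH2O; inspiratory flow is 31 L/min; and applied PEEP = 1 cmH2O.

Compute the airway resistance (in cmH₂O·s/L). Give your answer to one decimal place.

20.3

Flow: 31 L/min ÷ 60 = 0.5167 L/s.
Raw = (PIP − Pplat) / flow = (19.0 − 8.5) / 0.5167 = 10.5 / 0.5167 = 20.321 cmH2O·s/L.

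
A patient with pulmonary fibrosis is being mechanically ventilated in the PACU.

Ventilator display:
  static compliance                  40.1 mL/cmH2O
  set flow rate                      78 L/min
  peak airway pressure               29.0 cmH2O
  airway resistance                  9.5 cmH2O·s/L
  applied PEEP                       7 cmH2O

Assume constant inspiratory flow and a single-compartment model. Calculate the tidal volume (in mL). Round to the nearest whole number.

387

Flow: 78 L/min ÷ 60 = 1.3 L/s.
Equation of motion (constant flow): PIP = Vt/C + R·V̇ + PEEP.
Vt/C = PIP − R·V̇ − PEEP = 29.0 − 12.35 − 7 = 9.65 cmH2O.
Vt = C × 9.65 = 40.1 × 9.65 = 386.97 mL.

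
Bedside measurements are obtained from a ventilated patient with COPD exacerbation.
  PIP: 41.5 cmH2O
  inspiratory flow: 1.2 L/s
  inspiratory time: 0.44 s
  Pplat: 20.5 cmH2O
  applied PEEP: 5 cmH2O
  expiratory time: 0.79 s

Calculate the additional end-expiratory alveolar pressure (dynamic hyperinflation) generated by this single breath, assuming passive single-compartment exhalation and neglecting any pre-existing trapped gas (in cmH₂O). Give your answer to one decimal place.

Vt = flow × Ti = 1.2 L/s × 0.44 s × 1000 mL/L = 528.0 mL.
R = (PIP − Pplat)/V̇ = (41.5 − 20.5) / 1.2 = 21.0/1.2 = 17.5 cmH2O·s/L.
C = Vt/(Pplat − PEEP) = 528.0 / (20.5 − 5) = 528.0/15.5 = 34.065 mL/cmH2O.
τ = R × C = 17.5 × 0.03407 L/cmH2O = 0.5962 s.
Fraction remaining = e^(−Te/τ) = e^(−0.79/0.5962) = 0.2658; trapped volume = 528.0 × 0.2658 = 140.34 mL.
Additional alveolar pressure from trapping ≈ V_trapped / C = 140.34 / 34.065 = 4.12 cmH2O.

4.1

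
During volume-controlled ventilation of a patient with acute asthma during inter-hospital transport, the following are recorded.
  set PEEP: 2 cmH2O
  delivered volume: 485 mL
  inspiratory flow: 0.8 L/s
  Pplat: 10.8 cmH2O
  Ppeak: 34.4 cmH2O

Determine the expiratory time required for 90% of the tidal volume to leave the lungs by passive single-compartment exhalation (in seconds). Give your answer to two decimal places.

R = (PIP − Pplat)/V̇ = (34.4 − 10.8) / 0.8 = 23.6/0.8 = 29.5 cmH2O·s/L.
C = Vt/(Pplat − PEEP) = 485.0 / (10.8 − 2) = 485.0/8.8 = 55.114 mL/cmH2O.
τ = R × C = 29.5 × 0.05511 L/cmH2O = 1.626 s.
t = −τ·ln(1 − 0.90) = −1.626·ln(0.1) = 3.744 s.

3.74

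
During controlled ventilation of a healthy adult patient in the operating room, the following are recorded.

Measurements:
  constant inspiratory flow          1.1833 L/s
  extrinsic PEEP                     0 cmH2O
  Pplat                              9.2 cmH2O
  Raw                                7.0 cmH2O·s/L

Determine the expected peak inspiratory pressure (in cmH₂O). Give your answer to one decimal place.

17.5

PIP = Pplat + Raw × flow = 9.2 + 7.0 × 1.1833 = 9.2 + 8.283 = 17.483 cmH2O.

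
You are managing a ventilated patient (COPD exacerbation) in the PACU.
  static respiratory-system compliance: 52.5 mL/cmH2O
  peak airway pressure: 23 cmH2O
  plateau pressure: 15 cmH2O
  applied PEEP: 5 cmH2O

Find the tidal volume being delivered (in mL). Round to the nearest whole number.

Vt = Cstat × (Pplat − PEEP) = 52.5 × (15 − 5) = 52.5 × 10.0 = 525.0 mL.

525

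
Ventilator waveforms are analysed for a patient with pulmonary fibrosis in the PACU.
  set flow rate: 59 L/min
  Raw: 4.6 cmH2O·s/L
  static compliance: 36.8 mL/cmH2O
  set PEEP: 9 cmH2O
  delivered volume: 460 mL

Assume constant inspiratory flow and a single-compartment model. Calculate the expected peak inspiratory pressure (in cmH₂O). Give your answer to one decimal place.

Flow: 59 L/min ÷ 60 = 0.9833 L/s.
Equation of motion (constant flow): PIP = Vt/C + R·V̇ + PEEP.
PIP = 460/36.8 + 4.6×0.9833 + 9 = 12.5 + 4.523 + 9 = 26.023 cmH2O.

26.0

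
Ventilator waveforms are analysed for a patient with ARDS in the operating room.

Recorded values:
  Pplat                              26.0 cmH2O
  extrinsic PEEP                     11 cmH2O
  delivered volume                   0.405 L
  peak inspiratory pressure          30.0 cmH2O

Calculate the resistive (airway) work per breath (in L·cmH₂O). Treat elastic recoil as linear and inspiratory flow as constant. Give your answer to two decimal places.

With constant inspiratory flow the resistive pressure is constant at PIP − Pplat = 30.0 − 26.0 = 4.0 cmH2O, so resistive work = 4.0 × 0.405 = 1.62 L·cmH2O.

1.62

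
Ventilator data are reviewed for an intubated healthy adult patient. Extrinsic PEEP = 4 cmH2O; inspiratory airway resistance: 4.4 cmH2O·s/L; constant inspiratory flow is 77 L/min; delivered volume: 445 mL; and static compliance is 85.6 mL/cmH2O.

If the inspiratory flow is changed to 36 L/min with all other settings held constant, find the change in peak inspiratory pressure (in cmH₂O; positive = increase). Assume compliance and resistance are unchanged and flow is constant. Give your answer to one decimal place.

-3.0

Flow: 77 L/min ÷ 60 = 1.2833 L/s.
New flow: 36 L/min ÷ 60 = 0.6 L/s.
PIP = Vt/C + R·V̇ + PEEP (constant-flow equation of motion).
Only the resistive term changes: ΔPIP = R × ΔV̇ = 4.4 × (0.6 − 1.2833) = 4.4 × -0.6833 = -3.007 cmH2O.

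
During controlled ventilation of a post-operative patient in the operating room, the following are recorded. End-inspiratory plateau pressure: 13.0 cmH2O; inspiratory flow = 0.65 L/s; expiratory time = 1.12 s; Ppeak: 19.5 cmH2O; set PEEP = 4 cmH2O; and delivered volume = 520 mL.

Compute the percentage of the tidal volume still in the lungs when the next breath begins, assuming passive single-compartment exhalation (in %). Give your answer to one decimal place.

R = (PIP − Pplat)/V̇ = (19.5 − 13.0) / 0.65 = 6.5/0.65 = 10.0 cmH2O·s/L.
C = Vt/(Pplat − PEEP) = 520.0 / (13.0 − 4) = 520.0/9.0 = 57.778 mL/cmH2O.
τ = R × C = 10.0 × 0.05778 L/cmH2O = 0.5778 s.
Fraction remaining at end-expiration = e^(−Te/τ) = e^(−1.12/0.5778) = 0.1439 → 14.39%.

14.4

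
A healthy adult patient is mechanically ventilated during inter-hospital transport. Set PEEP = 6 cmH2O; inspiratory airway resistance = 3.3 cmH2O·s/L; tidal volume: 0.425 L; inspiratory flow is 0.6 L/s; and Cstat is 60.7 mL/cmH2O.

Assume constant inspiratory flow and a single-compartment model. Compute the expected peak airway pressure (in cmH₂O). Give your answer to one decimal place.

15.0

Equation of motion (constant flow): PIP = Vt/C + R·V̇ + PEEP.
PIP = 425/60.7 + 3.3×0.6 + 6 = 7.002 + 1.98 + 6 = 14.982 cmH2O.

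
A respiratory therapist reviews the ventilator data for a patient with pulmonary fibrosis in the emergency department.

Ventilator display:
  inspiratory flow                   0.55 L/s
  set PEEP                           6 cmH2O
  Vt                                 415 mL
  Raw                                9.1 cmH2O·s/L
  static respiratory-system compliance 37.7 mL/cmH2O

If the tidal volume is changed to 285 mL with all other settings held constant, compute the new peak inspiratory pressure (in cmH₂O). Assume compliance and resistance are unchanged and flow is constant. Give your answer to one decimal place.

18.6

PIP = Vt/C + R·V̇ + PEEP (constant-flow equation of motion).
Only the elastic term changes: ΔPIP = ΔVt / C = (285 − 415) / 37.7 = -3.448 cmH2O.
Original PIP = 415/37.7 + 9.1×0.55 + 6 = 22.013 cmH2O; new PIP = 22.013 + (-3.448) = 18.565 cmH2O.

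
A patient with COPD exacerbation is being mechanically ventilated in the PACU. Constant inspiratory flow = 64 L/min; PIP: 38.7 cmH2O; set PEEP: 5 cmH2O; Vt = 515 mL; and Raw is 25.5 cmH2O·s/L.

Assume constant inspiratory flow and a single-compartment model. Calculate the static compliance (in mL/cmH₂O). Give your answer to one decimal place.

79.2

Flow: 64 L/min ÷ 60 = 1.0667 L/s.
Equation of motion (constant flow): PIP = Vt/C + R·V̇ + PEEP.
Vt/C = PIP − R·V̇ − PEEP = 38.7 − 25.5×1.0667 − 5 = 38.7 − 27.201 − 5 = 6.499 cmH2O.
C = Vt / 6.499 = 515 / 6.499 = 79.243 mL/cmH2O.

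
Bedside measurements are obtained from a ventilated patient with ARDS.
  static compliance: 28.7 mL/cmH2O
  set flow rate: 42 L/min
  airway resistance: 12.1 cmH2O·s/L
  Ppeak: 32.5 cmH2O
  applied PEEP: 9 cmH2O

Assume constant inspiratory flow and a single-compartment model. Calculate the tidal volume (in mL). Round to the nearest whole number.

431

Flow: 42 L/min ÷ 60 = 0.7 L/s.
Equation of motion (constant flow): PIP = Vt/C + R·V̇ + PEEP.
Vt/C = PIP − R·V̇ − PEEP = 32.5 − 8.47 − 9 = 15.03 cmH2O.
Vt = C × 15.03 = 28.7 × 15.03 = 431.36 mL.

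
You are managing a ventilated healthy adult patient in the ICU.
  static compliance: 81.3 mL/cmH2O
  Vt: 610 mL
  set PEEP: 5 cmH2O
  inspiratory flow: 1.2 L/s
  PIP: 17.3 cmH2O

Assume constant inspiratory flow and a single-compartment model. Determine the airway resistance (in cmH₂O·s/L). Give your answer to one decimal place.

4.0

Equation of motion (constant flow): PIP = Vt/C + R·V̇ + PEEP.
R·V̇ = PIP − Vt/C − PEEP = 17.3 − 610/81.3 − 5 = 17.3 − 7.503 − 5 = 4.797 cmH2O.
R = 4.797 / 1.2 = 3.998 cmH2O·s/L.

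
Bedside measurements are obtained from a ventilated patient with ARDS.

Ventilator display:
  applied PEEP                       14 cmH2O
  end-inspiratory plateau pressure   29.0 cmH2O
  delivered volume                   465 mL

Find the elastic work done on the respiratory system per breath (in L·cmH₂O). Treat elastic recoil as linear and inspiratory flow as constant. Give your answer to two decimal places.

3.49

Elastic work ≈ ½ × (Pplat − PEEP) × Vt = 0.5 × (29.0 − 14) × 0.465 L = 0.5 × 15.0 × 0.465 = 3.488 L·cmH2O.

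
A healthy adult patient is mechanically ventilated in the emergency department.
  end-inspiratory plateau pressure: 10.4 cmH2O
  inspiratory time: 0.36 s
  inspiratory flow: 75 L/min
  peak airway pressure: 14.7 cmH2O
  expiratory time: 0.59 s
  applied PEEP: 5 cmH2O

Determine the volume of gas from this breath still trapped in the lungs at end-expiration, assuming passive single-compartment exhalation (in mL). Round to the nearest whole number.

57

Flow: 75 L/min ÷ 60 = 1.25 L/s.
Vt = flow × Ti = 1.25 L/s × 0.36 s × 1000 mL/L = 450.0 mL.
R = (PIP − Pplat)/V̇ = (14.7 − 10.4) / 1.25 = 4.3/1.25 = 3.44 cmH2O·s/L.
C = Vt/(Pplat − PEEP) = 450.0 / (10.4 − 5) = 450.0/5.4 = 83.333 mL/cmH2O.
τ = R × C = 3.44 × 0.08333 L/cmH2O = 0.2867 s.
Fraction remaining = e^(−Te/τ) = e^(−0.59/0.2867) = 0.1277.
Trapped volume = 450.0 × 0.1277 = 57.465 mL.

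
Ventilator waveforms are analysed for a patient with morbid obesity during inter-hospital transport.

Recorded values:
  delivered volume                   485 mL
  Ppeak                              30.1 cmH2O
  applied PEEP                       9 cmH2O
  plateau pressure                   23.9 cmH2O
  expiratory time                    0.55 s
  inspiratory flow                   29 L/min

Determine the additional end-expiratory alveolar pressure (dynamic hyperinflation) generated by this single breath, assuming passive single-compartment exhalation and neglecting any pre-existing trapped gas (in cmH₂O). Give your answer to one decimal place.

4.0

Flow: 29 L/min ÷ 60 = 0.4833 L/s.
R = (PIP − Pplat)/V̇ = (30.1 − 23.9) / 0.4833 = 6.2/0.4833 = 12.828 cmH2O·s/L.
C = Vt/(Pplat − PEEP) = 485.0 / (23.9 − 9) = 485.0/14.9 = 32.55 mL/cmH2O.
τ = R × C = 12.828 × 0.03255 L/cmH2O = 0.4176 s.
Fraction remaining = e^(−Te/τ) = e^(−0.55/0.4176) = 0.2679; trapped volume = 485.0 × 0.2679 = 129.93 mL.
Additional alveolar pressure from trapping ≈ V_trapped / C = 129.93 / 32.55 = 3.992 cmH2O.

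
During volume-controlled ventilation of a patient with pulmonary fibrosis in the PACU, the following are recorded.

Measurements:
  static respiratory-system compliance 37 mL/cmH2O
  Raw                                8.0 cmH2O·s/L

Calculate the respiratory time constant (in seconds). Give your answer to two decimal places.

0.30

τ = R × C = 8.0 × 37 mL/cmH2O = 8.0 × 0.037 L/cmH2O = 0.296 s.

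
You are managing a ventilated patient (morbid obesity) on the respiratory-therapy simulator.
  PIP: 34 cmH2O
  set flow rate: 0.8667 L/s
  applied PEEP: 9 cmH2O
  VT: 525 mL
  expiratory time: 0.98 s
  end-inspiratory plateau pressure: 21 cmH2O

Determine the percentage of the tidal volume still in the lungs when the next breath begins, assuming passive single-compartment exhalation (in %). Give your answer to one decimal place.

R = (PIP − Pplat)/V̇ = (34 − 21) / 0.8667 = 13.0/0.8667 = 14.999 cmH2O·s/L.
C = Vt/(Pplat − PEEP) = 525.0 / (21 − 9) = 525.0/12.0 = 43.75 mL/cmH2O.
τ = R × C = 14.999 × 0.04375 L/cmH2O = 0.6562 s.
Fraction remaining at end-expiration = e^(−Te/τ) = e^(−0.98/0.6562) = 0.2246 → 22.46%.

22.5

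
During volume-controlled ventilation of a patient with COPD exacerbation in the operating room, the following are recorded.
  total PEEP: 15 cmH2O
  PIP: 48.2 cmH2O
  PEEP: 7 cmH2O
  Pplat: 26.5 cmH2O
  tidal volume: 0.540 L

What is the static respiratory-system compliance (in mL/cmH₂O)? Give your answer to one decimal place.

47.0

End-expiratory occlusion gives total PEEP = 15 cmH2O (intrinsic PEEP = 15 − 7 = 8). Use total PEEP for the elastic gradient.
Cstat = Vt / (Pplat − PEEPtotal) = 540 / (26.5 − 15) = 540 / 11.5 = 46.957 mL/cmH2O.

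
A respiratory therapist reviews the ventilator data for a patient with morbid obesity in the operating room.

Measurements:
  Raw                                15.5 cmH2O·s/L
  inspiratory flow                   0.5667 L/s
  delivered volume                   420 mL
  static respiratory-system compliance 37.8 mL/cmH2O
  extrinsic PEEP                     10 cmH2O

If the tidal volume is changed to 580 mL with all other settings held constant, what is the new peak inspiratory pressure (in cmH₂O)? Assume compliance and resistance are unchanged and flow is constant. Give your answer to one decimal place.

PIP = Vt/C + R·V̇ + PEEP (constant-flow equation of motion).
Only the elastic term changes: ΔPIP = ΔVt / C = (580 − 420) / 37.8 = 4.233 cmH2O.
Original PIP = 420/37.8 + 15.5×0.5667 + 10 = 29.895 cmH2O; new PIP = 29.895 + (4.233) = 34.128 cmH2O.

34.1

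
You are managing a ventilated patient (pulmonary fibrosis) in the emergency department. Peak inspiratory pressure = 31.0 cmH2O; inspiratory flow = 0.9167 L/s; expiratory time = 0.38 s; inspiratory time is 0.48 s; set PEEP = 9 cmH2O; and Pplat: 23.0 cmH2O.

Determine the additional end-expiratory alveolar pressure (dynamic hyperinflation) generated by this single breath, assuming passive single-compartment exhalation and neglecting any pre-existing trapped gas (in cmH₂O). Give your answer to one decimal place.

3.5

Vt = flow × Ti = 0.9167 L/s × 0.48 s × 1000 mL/L = 440.02 mL.
R = (PIP − Pplat)/V̇ = (31.0 − 23.0) / 0.9167 = 8.0/0.9167 = 8.727 cmH2O·s/L.
C = Vt/(Pplat − PEEP) = 440.02 / (23.0 − 9) = 440.02/14.0 = 31.43 mL/cmH2O.
τ = R × C = 8.727 × 0.03143 L/cmH2O = 0.2743 s.
Fraction remaining = e^(−Te/τ) = e^(−0.38/0.2743) = 0.2502; trapped volume = 440.02 × 0.2502 = 110.09 mL.
Additional alveolar pressure from trapping ≈ V_trapped / C = 110.09 / 31.43 = 3.503 cmH2O.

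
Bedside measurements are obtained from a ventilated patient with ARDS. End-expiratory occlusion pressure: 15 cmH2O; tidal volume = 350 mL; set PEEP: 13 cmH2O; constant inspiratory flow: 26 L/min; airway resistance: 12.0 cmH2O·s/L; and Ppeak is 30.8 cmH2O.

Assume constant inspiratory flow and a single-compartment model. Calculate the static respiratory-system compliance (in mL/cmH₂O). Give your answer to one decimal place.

33.0

Flow: 26 L/min ÷ 60 = 0.4333 L/s.
Total PEEP = 15 cmH2O (set 13 + intrinsic 2); this is the baseline alveolar pressure.
Equation of motion (constant flow): PIP = Vt/C + R·V̇ + PEEP.
Vt/C = PIP − R·V̇ − PEEP = 30.8 − 12.0×0.4333 − 15 = 30.8 − 5.2 − 15 = 10.6 cmH2O.
C = Vt / 10.6 = 350 / 10.6 = 33.019 mL/cmH2O.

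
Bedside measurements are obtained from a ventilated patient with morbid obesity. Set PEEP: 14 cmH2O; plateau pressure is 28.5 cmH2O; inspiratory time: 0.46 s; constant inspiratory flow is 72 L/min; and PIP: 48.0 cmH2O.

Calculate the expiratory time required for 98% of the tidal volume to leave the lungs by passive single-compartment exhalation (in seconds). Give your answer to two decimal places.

Flow: 72 L/min ÷ 60 = 1.2 L/s.
Vt = flow × Ti = 1.2 L/s × 0.46 s × 1000 mL/L = 552.0 mL.
R = (PIP − Pplat)/V̇ = (48.0 − 28.5) / 1.2 = 19.5/1.2 = 16.25 cmH2O·s/L.
C = Vt/(Pplat − PEEP) = 552.0 / (28.5 − 14) = 552.0/14.5 = 38.069 mL/cmH2O.
τ = R × C = 16.25 × 0.03807 L/cmH2O = 0.6186 s.
t = −τ·ln(1 − 0.98) = −0.6186·ln(0.02) = 2.42 s.

2.42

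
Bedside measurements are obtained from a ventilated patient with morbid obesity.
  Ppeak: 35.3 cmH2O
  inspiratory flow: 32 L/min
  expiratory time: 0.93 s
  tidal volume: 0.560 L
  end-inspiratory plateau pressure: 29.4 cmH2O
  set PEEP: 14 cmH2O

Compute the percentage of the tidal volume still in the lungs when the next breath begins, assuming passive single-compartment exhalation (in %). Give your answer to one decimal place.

9.9

Flow: 32 L/min ÷ 60 = 0.5333 L/s.
R = (PIP − Pplat)/V̇ = (35.3 − 29.4) / 0.5333 = 5.9/0.5333 = 11.063 cmH2O·s/L.
C = Vt/(Pplat − PEEP) = 560.0 / (29.4 − 14) = 560.0/15.4 = 36.364 mL/cmH2O.
τ = R × C = 11.063 × 0.03636 L/cmH2O = 0.4023 s.
Fraction remaining at end-expiration = e^(−Te/τ) = e^(−0.93/0.4023) = 0.09909 → 9.909%.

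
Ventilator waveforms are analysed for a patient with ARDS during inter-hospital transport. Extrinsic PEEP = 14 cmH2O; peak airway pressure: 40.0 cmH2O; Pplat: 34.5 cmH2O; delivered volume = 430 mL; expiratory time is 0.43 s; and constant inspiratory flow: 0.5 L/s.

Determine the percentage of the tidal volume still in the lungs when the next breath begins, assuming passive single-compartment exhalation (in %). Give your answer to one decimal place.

R = (PIP − Pplat)/V̇ = (40.0 − 34.5) / 0.5 = 5.5/0.5 = 11.0 cmH2O·s/L.
C = Vt/(Pplat − PEEP) = 430.0 / (34.5 − 14) = 430.0/20.5 = 20.976 mL/cmH2O.
τ = R × C = 11.0 × 0.02098 L/cmH2O = 0.2308 s.
Fraction remaining at end-expiration = e^(−Te/τ) = e^(−0.43/0.2308) = 0.1552 → 15.52%.

15.5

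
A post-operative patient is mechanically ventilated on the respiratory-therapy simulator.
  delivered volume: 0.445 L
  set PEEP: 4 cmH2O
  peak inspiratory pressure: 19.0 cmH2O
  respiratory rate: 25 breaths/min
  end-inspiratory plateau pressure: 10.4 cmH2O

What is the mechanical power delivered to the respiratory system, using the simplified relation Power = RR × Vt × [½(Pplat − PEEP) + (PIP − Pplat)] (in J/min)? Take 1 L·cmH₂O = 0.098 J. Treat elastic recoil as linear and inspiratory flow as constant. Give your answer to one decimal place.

Per-breath work = Vt × [½(Pplat−PEEP) + (PIP−Pplat)] = 0.445 × [0.5×6.4 + 8.6] = 0.445 × 11.8 = 5.251 L·cmH2O.
Power = 25 × 5.251 = 131.28 L·cmH2O/min.
× 0.098 J/(L·cmH2O) → 12.865 J/min.

12.9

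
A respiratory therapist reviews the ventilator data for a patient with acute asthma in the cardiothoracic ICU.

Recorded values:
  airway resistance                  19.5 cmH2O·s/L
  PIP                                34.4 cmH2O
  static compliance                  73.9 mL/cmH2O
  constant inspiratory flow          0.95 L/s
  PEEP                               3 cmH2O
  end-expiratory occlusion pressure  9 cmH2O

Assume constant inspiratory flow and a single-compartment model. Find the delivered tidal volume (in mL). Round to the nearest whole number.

Total PEEP = 9 cmH2O (set 3 + intrinsic 6); this is the baseline alveolar pressure.
Equation of motion (constant flow): PIP = Vt/C + R·V̇ + PEEP.
Vt/C = PIP − R·V̇ − PEEP = 34.4 − 18.525 − 9 = 6.875 cmH2O.
Vt = C × 6.875 = 73.9 × 6.875 = 508.06 mL.

508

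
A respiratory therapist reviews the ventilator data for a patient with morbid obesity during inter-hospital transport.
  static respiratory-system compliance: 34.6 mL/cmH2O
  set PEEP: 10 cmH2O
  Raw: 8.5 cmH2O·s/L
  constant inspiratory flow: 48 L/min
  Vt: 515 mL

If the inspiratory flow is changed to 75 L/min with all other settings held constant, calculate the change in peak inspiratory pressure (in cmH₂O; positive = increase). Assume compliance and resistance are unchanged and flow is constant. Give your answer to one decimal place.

Flow: 48 L/min ÷ 60 = 0.8 L/s.
New flow: 75 L/min ÷ 60 = 1.25 L/s.
PIP = Vt/C + R·V̇ + PEEP (constant-flow equation of motion).
Only the resistive term changes: ΔPIP = R × ΔV̇ = 8.5 × (1.25 − 0.8) = 8.5 × 0.45 = 3.825 cmH2O.

3.8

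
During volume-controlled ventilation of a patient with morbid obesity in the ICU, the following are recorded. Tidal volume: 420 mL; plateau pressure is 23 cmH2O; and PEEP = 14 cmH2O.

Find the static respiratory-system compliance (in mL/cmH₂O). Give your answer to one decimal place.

46.7

Cstat = Vt / (Pplat − PEEP) = 420 / (23 − 14) = 420 / 9.0 = 46.667 mL/cmH2O.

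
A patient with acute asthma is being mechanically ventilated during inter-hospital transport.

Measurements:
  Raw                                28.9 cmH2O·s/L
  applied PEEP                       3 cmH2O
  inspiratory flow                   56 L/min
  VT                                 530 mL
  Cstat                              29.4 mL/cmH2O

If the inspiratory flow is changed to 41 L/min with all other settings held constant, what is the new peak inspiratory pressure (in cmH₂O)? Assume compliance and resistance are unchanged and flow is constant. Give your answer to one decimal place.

40.8

Flow: 56 L/min ÷ 60 = 0.9333 L/s.
New flow: 41 L/min ÷ 60 = 0.6833 L/s.
PIP = Vt/C + R·V̇ + PEEP (constant-flow equation of motion).
Only the resistive term changes: ΔPIP = R × ΔV̇ = 28.9 × (0.6833 − 0.9333) = 28.9 × -0.25 = -7.225 cmH2O.
Original PIP = 530/29.4 + 28.9×0.9333 + 3 = 48.0 cmH2O; new PIP = 48.0 + (-7.225) = 40.775 cmH2O.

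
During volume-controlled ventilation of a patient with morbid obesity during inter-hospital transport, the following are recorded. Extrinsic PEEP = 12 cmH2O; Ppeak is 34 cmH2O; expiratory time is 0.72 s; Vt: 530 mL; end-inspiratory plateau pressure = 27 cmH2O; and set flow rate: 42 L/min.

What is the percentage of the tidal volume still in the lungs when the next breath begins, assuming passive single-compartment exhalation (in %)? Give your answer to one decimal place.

13.0

Flow: 42 L/min ÷ 60 = 0.7 L/s.
R = (PIP − Pplat)/V̇ = (34 − 27) / 0.7 = 7.0/0.7 = 10.0 cmH2O·s/L.
C = Vt/(Pplat − PEEP) = 530.0 / (27 − 12) = 530.0/15.0 = 35.333 mL/cmH2O.
τ = R × C = 10.0 × 0.03533 L/cmH2O = 0.3533 s.
Fraction remaining at end-expiration = e^(−Te/τ) = e^(−0.72/0.3533) = 0.1303 → 13.03%.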